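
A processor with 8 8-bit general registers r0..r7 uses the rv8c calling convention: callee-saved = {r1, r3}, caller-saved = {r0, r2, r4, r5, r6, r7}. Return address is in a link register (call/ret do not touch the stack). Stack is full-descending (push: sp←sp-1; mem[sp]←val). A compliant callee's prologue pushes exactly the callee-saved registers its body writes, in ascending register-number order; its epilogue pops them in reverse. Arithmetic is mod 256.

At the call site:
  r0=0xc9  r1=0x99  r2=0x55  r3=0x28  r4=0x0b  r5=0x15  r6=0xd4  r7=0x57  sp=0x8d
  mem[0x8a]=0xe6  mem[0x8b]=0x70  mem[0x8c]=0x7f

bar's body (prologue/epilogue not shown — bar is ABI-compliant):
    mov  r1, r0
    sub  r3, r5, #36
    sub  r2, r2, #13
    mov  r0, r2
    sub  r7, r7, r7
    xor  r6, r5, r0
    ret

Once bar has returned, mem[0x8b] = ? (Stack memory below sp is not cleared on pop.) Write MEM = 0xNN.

prologue: push r1 → mem[0x8c]=0x99, sp=0x8c
prologue: push r3 → mem[0x8b]=0x28, sp=0x8b
body[0] mov  r1, r0 → r1=0xc9
body[1] sub  r3, r5, #36 → r3=0xf1
body[2] sub  r2, r2, #13 → r2=0x48
body[3] mov  r0, r2 → r0=0x48
body[4] sub  r7, r7, r7 → r7=0x00
body[5] xor  r6, r5, r0 → r6=0x5d
epilogue: pop r3=0x28, sp=0x8c
epilogue: pop r1=0x99, sp=0x8d
prologue pushed ['r1', 'r3'] at ['0x8c', '0x8b']

MEM = 0x28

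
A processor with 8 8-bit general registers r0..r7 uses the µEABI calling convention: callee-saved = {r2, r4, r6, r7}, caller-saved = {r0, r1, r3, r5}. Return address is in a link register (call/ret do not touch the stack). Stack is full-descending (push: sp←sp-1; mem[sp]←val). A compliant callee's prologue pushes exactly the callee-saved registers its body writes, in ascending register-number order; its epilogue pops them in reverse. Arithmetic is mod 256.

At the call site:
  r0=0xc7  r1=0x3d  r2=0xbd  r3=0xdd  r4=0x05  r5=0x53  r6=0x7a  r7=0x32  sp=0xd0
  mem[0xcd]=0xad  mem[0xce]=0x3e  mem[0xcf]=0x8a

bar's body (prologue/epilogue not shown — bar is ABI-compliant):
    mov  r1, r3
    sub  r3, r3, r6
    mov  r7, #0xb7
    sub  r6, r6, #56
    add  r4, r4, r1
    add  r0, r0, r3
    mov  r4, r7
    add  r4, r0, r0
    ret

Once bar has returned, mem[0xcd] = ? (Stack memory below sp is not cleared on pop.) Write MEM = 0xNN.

prologue: push r4 -> mem[0xcf]=0x05, sp=0xcf
prologue: push r6 -> mem[0xce]=0x7a, sp=0xce
prologue: push r7 -> mem[0xcd]=0x32, sp=0xcd
body[0] mov  r1, r3 -> r1=0xdd
body[1] sub  r3, r3, r6 -> r3=0x63
body[2] mov  r7, #0xb7 -> r7=0xb7
body[3] sub  r6, r6, #56 -> r6=0x42
body[4] add  r4, r4, r1 -> r4=0xe2
body[5] add  r0, r0, r3 -> r0=0x2a
body[6] mov  r4, r7 -> r4=0xb7
body[7] add  r4, r0, r0 -> r4=0x54
epilogue: pop r7=0x32, sp=0xce
epilogue: pop r6=0x7a, sp=0xcf
epilogue: pop r4=0x05, sp=0xd0
prologue pushed ['r4', 'r6', 'r7'] at ['0xcf', '0xce', '0xcd']

MEM = 0x32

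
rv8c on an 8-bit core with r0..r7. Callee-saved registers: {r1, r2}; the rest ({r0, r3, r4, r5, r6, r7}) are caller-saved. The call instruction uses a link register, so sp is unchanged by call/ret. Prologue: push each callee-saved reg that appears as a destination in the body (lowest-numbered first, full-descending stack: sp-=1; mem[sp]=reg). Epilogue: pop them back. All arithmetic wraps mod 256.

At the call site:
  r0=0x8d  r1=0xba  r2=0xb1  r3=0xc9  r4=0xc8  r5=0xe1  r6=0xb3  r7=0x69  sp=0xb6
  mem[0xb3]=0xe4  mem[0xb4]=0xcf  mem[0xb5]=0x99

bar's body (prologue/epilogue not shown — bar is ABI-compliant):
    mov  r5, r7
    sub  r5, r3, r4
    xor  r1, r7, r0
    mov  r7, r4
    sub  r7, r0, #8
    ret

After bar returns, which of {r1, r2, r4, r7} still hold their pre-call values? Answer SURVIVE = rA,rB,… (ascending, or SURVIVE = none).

SURVIVE = r1,r2,r4

prologue: push r1 → mem[0xb5]=0xba, sp=0xb5
body[0] mov  r5, r7 → r5=0x69
body[1] sub  r5, r3, r4 → r5=0x01
body[2] xor  r1, r7, r0 → r1=0xe4
body[3] mov  r7, r4 → r7=0xc8
body[4] sub  r7, r0, #8 → r7=0x85
epilogue: pop r1=0xba, sp=0xb6
r1: callee-saved, written=True
r2: callee-saved, written=False
r4: caller-saved, written=False
r7: caller-saved, written=True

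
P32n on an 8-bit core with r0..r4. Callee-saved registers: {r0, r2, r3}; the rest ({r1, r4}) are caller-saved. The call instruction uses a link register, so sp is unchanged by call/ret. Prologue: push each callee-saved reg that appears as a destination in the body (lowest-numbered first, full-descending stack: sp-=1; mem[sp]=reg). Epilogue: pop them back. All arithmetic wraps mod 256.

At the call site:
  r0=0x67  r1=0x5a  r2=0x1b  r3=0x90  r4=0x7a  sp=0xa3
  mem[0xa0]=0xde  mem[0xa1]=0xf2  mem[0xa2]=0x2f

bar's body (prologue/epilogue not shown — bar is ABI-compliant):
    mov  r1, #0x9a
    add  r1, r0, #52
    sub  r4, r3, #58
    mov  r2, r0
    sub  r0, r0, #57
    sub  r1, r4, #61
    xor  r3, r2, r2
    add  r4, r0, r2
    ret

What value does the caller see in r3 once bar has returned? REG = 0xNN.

REG = 0x90

prologue: push r0 → mem[0xa2]=0x67, sp=0xa2
prologue: push r2 → mem[0xa1]=0x1b, sp=0xa1
prologue: push r3 → mem[0xa0]=0x90, sp=0xa0
body[0] mov  r1, #0x9a → r1=0x9a
body[1] add  r1, r0, #52 → r1=0x9b
body[2] sub  r4, r3, #58 → r4=0x56
body[3] mov  r2, r0 → r2=0x67
body[4] sub  r0, r0, #57 → r0=0x2e
body[5] sub  r1, r4, #61 → r1=0x19
body[6] xor  r3, r2, r2 → r3=0x00
body[7] add  r4, r0, r2 → r4=0x95
epilogue: pop r3=0x90, sp=0xa1
epilogue: pop r2=0x1b, sp=0xa2
epilogue: pop r0=0x67, sp=0xa3
r3 is callee-saved → restored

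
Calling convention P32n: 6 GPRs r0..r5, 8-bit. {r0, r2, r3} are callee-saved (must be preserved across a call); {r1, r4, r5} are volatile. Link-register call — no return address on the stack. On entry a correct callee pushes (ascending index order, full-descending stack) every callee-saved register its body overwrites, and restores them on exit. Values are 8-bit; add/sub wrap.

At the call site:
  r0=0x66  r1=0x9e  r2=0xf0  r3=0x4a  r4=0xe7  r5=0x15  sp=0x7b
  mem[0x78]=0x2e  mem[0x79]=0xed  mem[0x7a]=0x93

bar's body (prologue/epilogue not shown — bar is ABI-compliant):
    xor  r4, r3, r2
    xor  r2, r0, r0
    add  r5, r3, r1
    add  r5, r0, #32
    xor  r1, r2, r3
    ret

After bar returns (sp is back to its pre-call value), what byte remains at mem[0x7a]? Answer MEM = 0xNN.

MEM = 0xf0

prologue: push r2 -> mem[0x7a]=0xf0, sp=0x7a
body[0] xor  r4, r3, r2 -> r4=0xba
body[1] xor  r2, r0, r0 -> r2=0x00
body[2] add  r5, r3, r1 -> r5=0xe8
body[3] add  r5, r0, #32 -> r5=0x86
body[4] xor  r1, r2, r3 -> r1=0x4a
epilogue: pop r2=0xf0, sp=0x7b
prologue pushed ['r2'] at ['0x7a']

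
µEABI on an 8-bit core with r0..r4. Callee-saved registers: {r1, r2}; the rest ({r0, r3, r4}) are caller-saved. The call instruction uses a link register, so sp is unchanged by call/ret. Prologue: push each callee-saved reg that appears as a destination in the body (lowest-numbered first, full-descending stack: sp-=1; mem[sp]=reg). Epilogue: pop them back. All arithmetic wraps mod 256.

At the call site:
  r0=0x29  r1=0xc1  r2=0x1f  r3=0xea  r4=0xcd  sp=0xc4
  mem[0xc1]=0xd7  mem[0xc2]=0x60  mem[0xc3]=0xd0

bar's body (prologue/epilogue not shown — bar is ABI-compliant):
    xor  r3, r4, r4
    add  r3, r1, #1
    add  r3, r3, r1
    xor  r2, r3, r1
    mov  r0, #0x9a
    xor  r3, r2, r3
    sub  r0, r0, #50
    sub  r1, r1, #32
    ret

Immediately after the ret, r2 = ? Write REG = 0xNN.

prologue: push r1 → mem[0xc3]=0xc1, sp=0xc3
prologue: push r2 → mem[0xc2]=0x1f, sp=0xc2
body[0] xor  r3, r4, r4 → r3=0x00
body[1] add  r3, r1, #1 → r3=0xc2
body[2] add  r3, r3, r1 → r3=0x83
body[3] xor  r2, r3, r1 → r2=0x42
body[4] mov  r0, #0x9a → r0=0x9a
body[5] xor  r3, r2, r3 → r3=0xc1
body[6] sub  r0, r0, #50 → r0=0x68
body[7] sub  r1, r1, #32 → r1=0xa1
epilogue: pop r2=0x1f, sp=0xc3
epilogue: pop r1=0xc1, sp=0xc4
r2 is callee-saved → restored

REG = 0x1f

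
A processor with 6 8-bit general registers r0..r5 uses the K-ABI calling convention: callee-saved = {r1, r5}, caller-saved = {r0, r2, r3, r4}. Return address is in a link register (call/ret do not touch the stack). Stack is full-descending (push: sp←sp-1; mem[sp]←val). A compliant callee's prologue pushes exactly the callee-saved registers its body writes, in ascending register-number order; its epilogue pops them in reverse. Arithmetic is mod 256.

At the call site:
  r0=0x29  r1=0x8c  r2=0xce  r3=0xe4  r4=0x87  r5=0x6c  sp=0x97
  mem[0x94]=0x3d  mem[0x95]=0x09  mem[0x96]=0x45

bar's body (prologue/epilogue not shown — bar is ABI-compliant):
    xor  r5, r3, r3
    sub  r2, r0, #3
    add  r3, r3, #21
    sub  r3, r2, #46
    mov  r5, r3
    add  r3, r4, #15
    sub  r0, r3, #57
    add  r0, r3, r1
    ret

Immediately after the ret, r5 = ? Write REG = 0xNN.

prologue: push r5 → mem[0x96]=0x6c, sp=0x96
body[0] xor  r5, r3, r3 → r5=0x00
body[1] sub  r2, r0, #3 → r2=0x26
body[2] add  r3, r3, #21 → r3=0xf9
body[3] sub  r3, r2, #46 → r3=0xf8
body[4] mov  r5, r3 → r5=0xf8
body[5] add  r3, r4, #15 → r3=0x96
body[6] sub  r0, r3, #57 → r0=0x5d
body[7] add  r0, r3, r1 → r0=0x22
epilogue: pop r5=0x6c, sp=0x97
r5 is callee-saved → restored

REG = 0x6c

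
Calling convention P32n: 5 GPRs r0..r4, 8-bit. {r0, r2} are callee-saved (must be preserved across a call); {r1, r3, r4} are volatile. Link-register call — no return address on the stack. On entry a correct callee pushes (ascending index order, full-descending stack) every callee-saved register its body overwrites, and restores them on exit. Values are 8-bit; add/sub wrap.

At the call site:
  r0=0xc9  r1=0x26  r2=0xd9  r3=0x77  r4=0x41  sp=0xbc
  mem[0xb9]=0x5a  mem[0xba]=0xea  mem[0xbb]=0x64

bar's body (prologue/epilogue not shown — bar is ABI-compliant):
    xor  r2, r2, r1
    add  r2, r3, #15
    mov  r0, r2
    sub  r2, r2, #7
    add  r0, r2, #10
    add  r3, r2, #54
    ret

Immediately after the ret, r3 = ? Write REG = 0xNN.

prologue: push r0 -> mem[0xbb]=0xc9, sp=0xbb
prologue: push r2 -> mem[0xba]=0xd9, sp=0xba
body[0] xor  r2, r2, r1 -> r2=0xff
body[1] add  r2, r3, #15 -> r2=0x86
body[2] mov  r0, r2 -> r0=0x86
body[3] sub  r2, r2, #7 -> r2=0x7f
body[4] add  r0, r2, #10 -> r0=0x89
body[5] add  r3, r2, #54 -> r3=0xb5
epilogue: pop r2=0xd9, sp=0xbb
epilogue: pop r0=0xc9, sp=0xbc
r3 is caller-saved -> body value

REG = 0xb5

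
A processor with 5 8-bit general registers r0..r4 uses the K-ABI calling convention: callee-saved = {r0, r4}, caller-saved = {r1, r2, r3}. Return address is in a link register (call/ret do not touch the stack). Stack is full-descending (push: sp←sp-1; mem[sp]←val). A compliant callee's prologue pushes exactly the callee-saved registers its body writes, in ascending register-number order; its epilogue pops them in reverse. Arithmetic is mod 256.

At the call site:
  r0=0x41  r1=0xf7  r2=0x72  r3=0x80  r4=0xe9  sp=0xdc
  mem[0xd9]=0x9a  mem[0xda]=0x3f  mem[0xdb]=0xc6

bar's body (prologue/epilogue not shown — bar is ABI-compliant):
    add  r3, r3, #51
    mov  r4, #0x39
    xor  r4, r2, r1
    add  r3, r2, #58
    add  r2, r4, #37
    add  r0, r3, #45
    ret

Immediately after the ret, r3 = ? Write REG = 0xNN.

REG = 0xac

prologue: push r0 → mem[0xdb]=0x41, sp=0xdb
prologue: push r4 → mem[0xda]=0xe9, sp=0xda
body[0] add  r3, r3, #51 → r3=0xb3
body[1] mov  r4, #0x39 → r4=0x39
body[2] xor  r4, r2, r1 → r4=0x85
body[3] add  r3, r2, #58 → r3=0xac
body[4] add  r2, r4, #37 → r2=0xaa
body[5] add  r0, r3, #45 → r0=0xd9
epilogue: pop r4=0xe9, sp=0xdb
epilogue: pop r0=0x41, sp=0xdc
r3 is caller-saved → body value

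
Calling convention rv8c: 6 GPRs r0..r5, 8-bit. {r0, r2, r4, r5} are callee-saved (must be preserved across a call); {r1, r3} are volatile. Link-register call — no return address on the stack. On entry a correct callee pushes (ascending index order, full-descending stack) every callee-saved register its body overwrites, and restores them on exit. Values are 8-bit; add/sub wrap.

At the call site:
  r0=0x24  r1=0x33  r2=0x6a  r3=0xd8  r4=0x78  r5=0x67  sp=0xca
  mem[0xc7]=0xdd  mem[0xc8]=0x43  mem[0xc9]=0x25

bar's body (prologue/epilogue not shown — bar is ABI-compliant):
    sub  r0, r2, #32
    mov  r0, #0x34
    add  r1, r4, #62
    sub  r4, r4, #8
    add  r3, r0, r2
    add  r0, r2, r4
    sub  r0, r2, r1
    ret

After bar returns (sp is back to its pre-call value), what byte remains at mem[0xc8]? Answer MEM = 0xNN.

MEM = 0x78

prologue: push r0 -> mem[0xc9]=0x24, sp=0xc9
prologue: push r4 -> mem[0xc8]=0x78, sp=0xc8
body[0] sub  r0, r2, #32 -> r0=0x4a
body[1] mov  r0, #0x34 -> r0=0x34
body[2] add  r1, r4, #62 -> r1=0xb6
body[3] sub  r4, r4, #8 -> r4=0x70
body[4] add  r3, r0, r2 -> r3=0x9e
body[5] add  r0, r2, r4 -> r0=0xda
body[6] sub  r0, r2, r1 -> r0=0xb4
epilogue: pop r4=0x78, sp=0xc9
epilogue: pop r0=0x24, sp=0xca
prologue pushed ['r0', 'r4'] at ['0xc9', '0xc8']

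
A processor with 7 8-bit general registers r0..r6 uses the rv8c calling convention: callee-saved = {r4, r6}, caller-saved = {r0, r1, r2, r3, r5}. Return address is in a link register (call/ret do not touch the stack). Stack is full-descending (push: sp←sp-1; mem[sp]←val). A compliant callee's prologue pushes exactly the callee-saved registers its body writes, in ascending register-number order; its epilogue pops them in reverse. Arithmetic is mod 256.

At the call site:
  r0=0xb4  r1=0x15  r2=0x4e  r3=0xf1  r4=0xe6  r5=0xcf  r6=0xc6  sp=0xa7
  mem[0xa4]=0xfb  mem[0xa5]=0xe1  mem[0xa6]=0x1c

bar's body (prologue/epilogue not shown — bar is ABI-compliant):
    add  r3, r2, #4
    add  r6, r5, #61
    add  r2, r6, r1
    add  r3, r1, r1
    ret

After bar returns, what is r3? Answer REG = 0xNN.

REG = 0x2a

prologue: push r6 → mem[0xa6]=0xc6, sp=0xa6
body[0] add  r3, r2, #4 → r3=0x52
body[1] add  r6, r5, #61 → r6=0x0c
body[2] add  r2, r6, r1 → r2=0x21
body[3] add  r3, r1, r1 → r3=0x2a
epilogue: pop r6=0xc6, sp=0xa7
r3 is caller-saved → body value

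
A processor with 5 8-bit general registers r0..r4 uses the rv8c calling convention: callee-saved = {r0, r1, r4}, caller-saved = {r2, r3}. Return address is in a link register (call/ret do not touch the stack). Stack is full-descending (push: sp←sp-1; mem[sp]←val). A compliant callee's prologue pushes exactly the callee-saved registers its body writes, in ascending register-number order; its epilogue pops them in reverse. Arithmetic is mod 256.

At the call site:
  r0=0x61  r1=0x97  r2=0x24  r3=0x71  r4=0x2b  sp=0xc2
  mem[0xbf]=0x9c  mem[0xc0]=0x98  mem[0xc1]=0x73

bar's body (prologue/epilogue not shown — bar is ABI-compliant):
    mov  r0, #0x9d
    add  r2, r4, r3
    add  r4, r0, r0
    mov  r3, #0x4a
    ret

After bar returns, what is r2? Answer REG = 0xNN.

REG = 0x9c

prologue: push r0 → mem[0xc1]=0x61, sp=0xc1
prologue: push r4 → mem[0xc0]=0x2b, sp=0xc0
body[0] mov  r0, #0x9d → r0=0x9d
body[1] add  r2, r4, r3 → r2=0x9c
body[2] add  r4, r0, r0 → r4=0x3a
body[3] mov  r3, #0x4a → r3=0x4a
epilogue: pop r4=0x2b, sp=0xc1
epilogue: pop r0=0x61, sp=0xc2
r2 is caller-saved → body value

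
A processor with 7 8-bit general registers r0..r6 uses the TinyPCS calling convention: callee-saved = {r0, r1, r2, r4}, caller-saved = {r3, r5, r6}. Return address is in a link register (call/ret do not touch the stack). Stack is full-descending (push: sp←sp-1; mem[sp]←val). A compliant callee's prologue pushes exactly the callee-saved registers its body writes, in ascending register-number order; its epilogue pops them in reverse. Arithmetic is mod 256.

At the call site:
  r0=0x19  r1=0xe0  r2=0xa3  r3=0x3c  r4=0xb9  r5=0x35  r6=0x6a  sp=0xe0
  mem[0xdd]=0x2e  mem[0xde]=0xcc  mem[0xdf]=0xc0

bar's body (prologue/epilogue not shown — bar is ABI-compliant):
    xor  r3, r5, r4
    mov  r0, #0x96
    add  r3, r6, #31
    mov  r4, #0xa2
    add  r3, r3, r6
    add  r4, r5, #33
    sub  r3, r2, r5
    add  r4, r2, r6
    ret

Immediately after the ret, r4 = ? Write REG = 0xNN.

REG = 0xb9

prologue: push r0 -> mem[0xdf]=0x19, sp=0xdf
prologue: push r4 -> mem[0xde]=0xb9, sp=0xde
body[0] xor  r3, r5, r4 -> r3=0x8c
body[1] mov  r0, #0x96 -> r0=0x96
body[2] add  r3, r6, #31 -> r3=0x89
body[3] mov  r4, #0xa2 -> r4=0xa2
body[4] add  r3, r3, r6 -> r3=0xf3
body[5] add  r4, r5, #33 -> r4=0x56
body[6] sub  r3, r2, r5 -> r3=0x6e
body[7] add  r4, r2, r6 -> r4=0x0d
epilogue: pop r4=0xb9, sp=0xdf
epilogue: pop r0=0x19, sp=0xe0
r4 is callee-saved -> restored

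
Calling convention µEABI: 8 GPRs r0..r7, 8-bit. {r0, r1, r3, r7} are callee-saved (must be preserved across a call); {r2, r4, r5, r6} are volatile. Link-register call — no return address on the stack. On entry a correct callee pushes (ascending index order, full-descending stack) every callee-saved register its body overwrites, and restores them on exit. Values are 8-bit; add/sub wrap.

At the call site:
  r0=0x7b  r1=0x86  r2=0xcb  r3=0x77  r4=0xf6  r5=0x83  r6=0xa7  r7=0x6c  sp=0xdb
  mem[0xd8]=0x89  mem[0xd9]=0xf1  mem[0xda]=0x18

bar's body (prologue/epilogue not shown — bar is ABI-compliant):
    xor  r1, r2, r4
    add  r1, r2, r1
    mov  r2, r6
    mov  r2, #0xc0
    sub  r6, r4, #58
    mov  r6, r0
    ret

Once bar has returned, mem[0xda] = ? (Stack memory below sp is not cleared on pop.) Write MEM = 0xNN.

MEM = 0x86

prologue: push r1 -> mem[0xda]=0x86, sp=0xda
body[0] xor  r1, r2, r4 -> r1=0x3d
body[1] add  r1, r2, r1 -> r1=0x08
body[2] mov  r2, r6 -> r2=0xa7
body[3] mov  r2, #0xc0 -> r2=0xc0
body[4] sub  r6, r4, #58 -> r6=0xbc
body[5] mov  r6, r0 -> r6=0x7b
epilogue: pop r1=0x86, sp=0xdb
prologue pushed ['r1'] at ['0xda']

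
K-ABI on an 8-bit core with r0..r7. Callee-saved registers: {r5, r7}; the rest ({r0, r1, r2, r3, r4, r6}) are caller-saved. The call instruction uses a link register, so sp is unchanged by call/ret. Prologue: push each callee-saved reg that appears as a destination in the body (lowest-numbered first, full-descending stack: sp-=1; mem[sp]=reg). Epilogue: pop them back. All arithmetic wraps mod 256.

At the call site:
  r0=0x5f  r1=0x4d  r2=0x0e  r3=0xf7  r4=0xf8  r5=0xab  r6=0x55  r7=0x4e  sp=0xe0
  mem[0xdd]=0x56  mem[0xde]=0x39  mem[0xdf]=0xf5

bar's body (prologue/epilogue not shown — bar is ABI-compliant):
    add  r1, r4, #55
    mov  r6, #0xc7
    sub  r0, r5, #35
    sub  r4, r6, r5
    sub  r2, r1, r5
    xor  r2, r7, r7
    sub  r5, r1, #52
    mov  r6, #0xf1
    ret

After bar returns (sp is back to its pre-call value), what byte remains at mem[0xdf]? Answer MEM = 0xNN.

prologue: push r5 → mem[0xdf]=0xab, sp=0xdf
body[0] add  r1, r4, #55 → r1=0x2f
body[1] mov  r6, #0xc7 → r6=0xc7
body[2] sub  r0, r5, #35 → r0=0x88
body[3] sub  r4, r6, r5 → r4=0x1c
body[4] sub  r2, r1, r5 → r2=0x84
body[5] xor  r2, r7, r7 → r2=0x00
body[6] sub  r5, r1, #52 → r5=0xfb
body[7] mov  r6, #0xf1 → r6=0xf1
epilogue: pop r5=0xab, sp=0xe0
prologue pushed ['r5'] at ['0xdf']

MEM = 0xab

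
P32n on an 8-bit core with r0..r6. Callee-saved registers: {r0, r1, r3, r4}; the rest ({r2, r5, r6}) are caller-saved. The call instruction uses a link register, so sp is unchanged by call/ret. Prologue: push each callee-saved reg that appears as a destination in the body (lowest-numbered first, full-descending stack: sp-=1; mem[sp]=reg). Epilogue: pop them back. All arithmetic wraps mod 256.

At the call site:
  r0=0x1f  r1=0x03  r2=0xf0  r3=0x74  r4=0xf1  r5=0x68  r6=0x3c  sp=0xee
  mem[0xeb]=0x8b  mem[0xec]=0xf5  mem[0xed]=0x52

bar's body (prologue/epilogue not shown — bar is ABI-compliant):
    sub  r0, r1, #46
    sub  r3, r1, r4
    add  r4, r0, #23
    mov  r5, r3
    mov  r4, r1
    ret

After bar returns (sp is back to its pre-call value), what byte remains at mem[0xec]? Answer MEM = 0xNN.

prologue: push r0 → mem[0xed]=0x1f, sp=0xed
prologue: push r3 → mem[0xec]=0x74, sp=0xec
prologue: push r4 → mem[0xeb]=0xf1, sp=0xeb
body[0] sub  r0, r1, #46 → r0=0xd5
body[1] sub  r3, r1, r4 → r3=0x12
body[2] add  r4, r0, #23 → r4=0xec
body[3] mov  r5, r3 → r5=0x12
body[4] mov  r4, r1 → r4=0x03
epilogue: pop r4=0xf1, sp=0xec
epilogue: pop r3=0x74, sp=0xed
epilogue: pop r0=0x1f, sp=0xee
prologue pushed ['r0', 'r3', 'r4'] at ['0xed', '0xec', '0xeb']

MEM = 0x74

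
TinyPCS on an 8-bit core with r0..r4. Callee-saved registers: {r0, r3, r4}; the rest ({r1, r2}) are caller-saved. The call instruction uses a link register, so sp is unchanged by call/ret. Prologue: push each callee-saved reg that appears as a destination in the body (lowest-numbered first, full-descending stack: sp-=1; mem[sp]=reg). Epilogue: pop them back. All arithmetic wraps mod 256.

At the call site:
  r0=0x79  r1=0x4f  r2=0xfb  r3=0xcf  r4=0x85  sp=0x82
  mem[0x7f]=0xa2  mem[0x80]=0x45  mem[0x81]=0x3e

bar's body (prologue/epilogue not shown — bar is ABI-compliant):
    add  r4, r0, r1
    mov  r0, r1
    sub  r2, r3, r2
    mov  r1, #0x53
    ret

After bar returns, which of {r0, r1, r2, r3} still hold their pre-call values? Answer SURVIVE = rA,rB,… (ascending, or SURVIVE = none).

prologue: push r0 → mem[0x81]=0x79, sp=0x81
prologue: push r4 → mem[0x80]=0x85, sp=0x80
body[0] add  r4, r0, r1 → r4=0xc8
body[1] mov  r0, r1 → r0=0x4f
body[2] sub  r2, r3, r2 → r2=0xd4
body[3] mov  r1, #0x53 → r1=0x53
epilogue: pop r4=0x85, sp=0x81
epilogue: pop r0=0x79, sp=0x82
r0: callee-saved, written=True
r1: caller-saved, written=True
r2: caller-saved, written=True
r3: callee-saved, written=False

SURVIVE = r0,r3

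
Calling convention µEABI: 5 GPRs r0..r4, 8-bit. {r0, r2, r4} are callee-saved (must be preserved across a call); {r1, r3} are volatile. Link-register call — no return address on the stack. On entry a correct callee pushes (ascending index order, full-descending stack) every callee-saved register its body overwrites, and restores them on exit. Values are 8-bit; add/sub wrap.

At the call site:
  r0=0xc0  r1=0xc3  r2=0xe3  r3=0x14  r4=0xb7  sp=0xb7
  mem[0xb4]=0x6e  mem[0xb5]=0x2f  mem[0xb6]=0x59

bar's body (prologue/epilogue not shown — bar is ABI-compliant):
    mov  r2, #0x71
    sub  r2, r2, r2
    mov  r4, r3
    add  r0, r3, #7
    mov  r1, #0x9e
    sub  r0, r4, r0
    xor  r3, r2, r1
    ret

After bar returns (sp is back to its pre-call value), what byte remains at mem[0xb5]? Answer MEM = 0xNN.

prologue: push r0 -> mem[0xb6]=0xc0, sp=0xb6
prologue: push r2 -> mem[0xb5]=0xe3, sp=0xb5
prologue: push r4 -> mem[0xb4]=0xb7, sp=0xb4
body[0] mov  r2, #0x71 -> r2=0x71
body[1] sub  r2, r2, r2 -> r2=0x00
body[2] mov  r4, r3 -> r4=0x14
body[3] add  r0, r3, #7 -> r0=0x1b
body[4] mov  r1, #0x9e -> r1=0x9e
body[5] sub  r0, r4, r0 -> r0=0xf9
body[6] xor  r3, r2, r1 -> r3=0x9e
epilogue: pop r4=0xb7, sp=0xb5
epilogue: pop r2=0xe3, sp=0xb6
epilogue: pop r0=0xc0, sp=0xb7
prologue pushed ['r0', 'r2', 'r4'] at ['0xb6', '0xb5', '0xb4']

MEM = 0xe3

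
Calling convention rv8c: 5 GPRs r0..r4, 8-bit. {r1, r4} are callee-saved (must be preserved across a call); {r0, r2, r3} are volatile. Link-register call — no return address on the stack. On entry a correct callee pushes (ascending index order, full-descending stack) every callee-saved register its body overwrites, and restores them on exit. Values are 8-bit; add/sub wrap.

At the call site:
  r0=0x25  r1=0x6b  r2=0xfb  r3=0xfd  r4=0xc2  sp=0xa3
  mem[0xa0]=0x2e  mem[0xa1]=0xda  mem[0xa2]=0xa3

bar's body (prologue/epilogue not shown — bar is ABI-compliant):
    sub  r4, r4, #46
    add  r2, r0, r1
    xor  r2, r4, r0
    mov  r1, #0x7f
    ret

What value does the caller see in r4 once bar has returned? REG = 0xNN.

REG = 0xc2

prologue: push r1 → mem[0xa2]=0x6b, sp=0xa2
prologue: push r4 → mem[0xa1]=0xc2, sp=0xa1
body[0] sub  r4, r4, #46 → r4=0x94
body[1] add  r2, r0, r1 → r2=0x90
body[2] xor  r2, r4, r0 → r2=0xb1
body[3] mov  r1, #0x7f → r1=0x7f
epilogue: pop r4=0xc2, sp=0xa2
epilogue: pop r1=0x6b, sp=0xa3
r4 is callee-saved → restored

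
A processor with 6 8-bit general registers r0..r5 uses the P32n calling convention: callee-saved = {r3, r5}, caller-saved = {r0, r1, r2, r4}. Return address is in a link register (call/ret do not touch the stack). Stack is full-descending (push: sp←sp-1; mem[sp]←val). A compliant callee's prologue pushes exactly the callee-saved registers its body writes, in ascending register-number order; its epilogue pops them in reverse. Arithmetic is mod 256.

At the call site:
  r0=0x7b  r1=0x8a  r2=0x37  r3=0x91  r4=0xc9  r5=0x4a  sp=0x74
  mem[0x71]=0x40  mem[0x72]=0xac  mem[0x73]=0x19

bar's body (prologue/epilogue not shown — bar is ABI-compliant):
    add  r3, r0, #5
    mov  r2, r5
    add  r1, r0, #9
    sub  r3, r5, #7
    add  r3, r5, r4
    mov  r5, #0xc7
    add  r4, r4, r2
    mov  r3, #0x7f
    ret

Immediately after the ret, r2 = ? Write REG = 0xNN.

REG = 0x4a

prologue: push r3 -> mem[0x73]=0x91, sp=0x73
prologue: push r5 -> mem[0x72]=0x4a, sp=0x72
body[0] add  r3, r0, #5 -> r3=0x80
body[1] mov  r2, r5 -> r2=0x4a
body[2] add  r1, r0, #9 -> r1=0x84
body[3] sub  r3, r5, #7 -> r3=0x43
body[4] add  r3, r5, r4 -> r3=0x13
body[5] mov  r5, #0xc7 -> r5=0xc7
body[6] add  r4, r4, r2 -> r4=0x13
body[7] mov  r3, #0x7f -> r3=0x7f
epilogue: pop r5=0x4a, sp=0x73
epilogue: pop r3=0x91, sp=0x74
r2 is caller-saved -> body value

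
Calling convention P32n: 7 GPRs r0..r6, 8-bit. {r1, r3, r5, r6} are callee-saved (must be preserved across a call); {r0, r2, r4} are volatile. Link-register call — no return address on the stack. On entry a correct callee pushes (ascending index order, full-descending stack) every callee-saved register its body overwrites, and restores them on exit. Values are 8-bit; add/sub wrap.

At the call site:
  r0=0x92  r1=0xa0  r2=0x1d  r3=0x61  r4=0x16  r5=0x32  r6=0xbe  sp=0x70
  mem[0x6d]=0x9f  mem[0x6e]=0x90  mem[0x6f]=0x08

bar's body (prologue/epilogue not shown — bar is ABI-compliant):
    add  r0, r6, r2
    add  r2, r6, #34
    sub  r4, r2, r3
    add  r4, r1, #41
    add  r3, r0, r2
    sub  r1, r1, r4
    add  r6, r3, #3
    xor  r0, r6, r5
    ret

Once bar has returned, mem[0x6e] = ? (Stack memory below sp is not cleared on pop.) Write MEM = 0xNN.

MEM = 0x61

prologue: push r1 → mem[0x6f]=0xa0, sp=0x6f
prologue: push r3 → mem[0x6e]=0x61, sp=0x6e
prologue: push r6 → mem[0x6d]=0xbe, sp=0x6d
body[0] add  r0, r6, r2 → r0=0xdb
body[1] add  r2, r6, #34 → r2=0xe0
body[2] sub  r4, r2, r3 → r4=0x7f
body[3] add  r4, r1, #41 → r4=0xc9
body[4] add  r3, r0, r2 → r3=0xbb
body[5] sub  r1, r1, r4 → r1=0xd7
body[6] add  r6, r3, #3 → r6=0xbe
body[7] xor  r0, r6, r5 → r0=0x8c
epilogue: pop r6=0xbe, sp=0x6e
epilogue: pop r3=0x61, sp=0x6f
epilogue: pop r1=0xa0, sp=0x70
prologue pushed ['r1', 'r3', 'r6'] at ['0x6f', '0x6e', '0x6d']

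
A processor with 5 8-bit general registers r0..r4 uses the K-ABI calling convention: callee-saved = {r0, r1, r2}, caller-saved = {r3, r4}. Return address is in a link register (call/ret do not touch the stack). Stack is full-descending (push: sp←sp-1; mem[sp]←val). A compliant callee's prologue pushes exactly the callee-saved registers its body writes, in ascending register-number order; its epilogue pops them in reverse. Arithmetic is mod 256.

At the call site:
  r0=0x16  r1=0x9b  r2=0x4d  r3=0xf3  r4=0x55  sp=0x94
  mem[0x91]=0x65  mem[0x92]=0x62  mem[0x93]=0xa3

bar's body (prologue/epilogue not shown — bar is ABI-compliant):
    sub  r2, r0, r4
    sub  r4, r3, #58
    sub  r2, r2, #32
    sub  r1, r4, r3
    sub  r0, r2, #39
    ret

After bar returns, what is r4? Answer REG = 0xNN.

prologue: push r0 -> mem[0x93]=0x16, sp=0x93
prologue: push r1 -> mem[0x92]=0x9b, sp=0x92
prologue: push r2 -> mem[0x91]=0x4d, sp=0x91
body[0] sub  r2, r0, r4 -> r2=0xc1
body[1] sub  r4, r3, #58 -> r4=0xb9
body[2] sub  r2, r2, #32 -> r2=0xa1
body[3] sub  r1, r4, r3 -> r1=0xc6
body[4] sub  r0, r2, #39 -> r0=0x7a
epilogue: pop r2=0x4d, sp=0x92
epilogue: pop r1=0x9b, sp=0x93
epilogue: pop r0=0x16, sp=0x94
r4 is caller-saved -> body value

REG = 0xb9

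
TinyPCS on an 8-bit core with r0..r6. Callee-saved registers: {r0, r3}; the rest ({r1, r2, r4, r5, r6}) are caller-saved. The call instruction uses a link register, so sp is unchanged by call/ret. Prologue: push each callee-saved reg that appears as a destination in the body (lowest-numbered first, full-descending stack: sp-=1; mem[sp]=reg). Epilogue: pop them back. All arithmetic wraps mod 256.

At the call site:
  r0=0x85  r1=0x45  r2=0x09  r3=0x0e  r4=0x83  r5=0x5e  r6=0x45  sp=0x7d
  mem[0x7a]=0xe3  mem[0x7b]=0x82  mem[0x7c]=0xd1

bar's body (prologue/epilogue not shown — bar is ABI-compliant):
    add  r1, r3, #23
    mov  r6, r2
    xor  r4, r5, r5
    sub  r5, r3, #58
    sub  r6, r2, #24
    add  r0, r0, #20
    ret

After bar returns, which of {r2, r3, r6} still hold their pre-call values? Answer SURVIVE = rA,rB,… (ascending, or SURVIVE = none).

prologue: push r0 -> mem[0x7c]=0x85, sp=0x7c
body[0] add  r1, r3, #23 -> r1=0x25
body[1] mov  r6, r2 -> r6=0x09
body[2] xor  r4, r5, r5 -> r4=0x00
body[3] sub  r5, r3, #58 -> r5=0xd4
body[4] sub  r6, r2, #24 -> r6=0xf1
body[5] add  r0, r0, #20 -> r0=0x99
epilogue: pop r0=0x85, sp=0x7d
r2: caller-saved, written=False
r3: callee-saved, written=False
r6: caller-saved, written=True

SURVIVE = r2,r3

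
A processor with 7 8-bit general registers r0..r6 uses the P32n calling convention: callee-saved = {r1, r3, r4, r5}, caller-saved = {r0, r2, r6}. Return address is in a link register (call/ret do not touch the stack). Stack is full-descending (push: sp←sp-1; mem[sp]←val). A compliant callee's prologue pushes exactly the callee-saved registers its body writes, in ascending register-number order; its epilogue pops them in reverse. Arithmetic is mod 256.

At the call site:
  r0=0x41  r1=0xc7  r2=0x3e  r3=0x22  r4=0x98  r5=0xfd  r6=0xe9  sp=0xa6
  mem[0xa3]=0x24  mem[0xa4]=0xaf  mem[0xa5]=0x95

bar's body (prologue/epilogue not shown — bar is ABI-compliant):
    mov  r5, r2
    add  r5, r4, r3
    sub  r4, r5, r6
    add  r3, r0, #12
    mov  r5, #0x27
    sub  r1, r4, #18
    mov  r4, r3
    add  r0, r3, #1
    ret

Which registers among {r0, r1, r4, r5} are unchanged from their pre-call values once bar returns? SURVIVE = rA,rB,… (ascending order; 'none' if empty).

SURVIVE = r1,r4,r5

prologue: push r1 → mem[0xa5]=0xc7, sp=0xa5
prologue: push r3 → mem[0xa4]=0x22, sp=0xa4
prologue: push r4 → mem[0xa3]=0x98, sp=0xa3
prologue: push r5 → mem[0xa2]=0xfd, sp=0xa2
body[0] mov  r5, r2 → r5=0x3e
body[1] add  r5, r4, r3 → r5=0xba
body[2] sub  r4, r5, r6 → r4=0xd1
body[3] add  r3, r0, #12 → r3=0x4d
body[4] mov  r5, #0x27 → r5=0x27
body[5] sub  r1, r4, #18 → r1=0xbf
body[6] mov  r4, r3 → r4=0x4d
body[7] add  r0, r3, #1 → r0=0x4e
epilogue: pop r5=0xfd, sp=0xa3
epilogue: pop r4=0x98, sp=0xa4
epilogue: pop r3=0x22, sp=0xa5
epilogue: pop r1=0xc7, sp=0xa6
r0: caller-saved, written=True
r1: callee-saved, written=True
r4: callee-saved, written=True
r5: callee-saved, written=True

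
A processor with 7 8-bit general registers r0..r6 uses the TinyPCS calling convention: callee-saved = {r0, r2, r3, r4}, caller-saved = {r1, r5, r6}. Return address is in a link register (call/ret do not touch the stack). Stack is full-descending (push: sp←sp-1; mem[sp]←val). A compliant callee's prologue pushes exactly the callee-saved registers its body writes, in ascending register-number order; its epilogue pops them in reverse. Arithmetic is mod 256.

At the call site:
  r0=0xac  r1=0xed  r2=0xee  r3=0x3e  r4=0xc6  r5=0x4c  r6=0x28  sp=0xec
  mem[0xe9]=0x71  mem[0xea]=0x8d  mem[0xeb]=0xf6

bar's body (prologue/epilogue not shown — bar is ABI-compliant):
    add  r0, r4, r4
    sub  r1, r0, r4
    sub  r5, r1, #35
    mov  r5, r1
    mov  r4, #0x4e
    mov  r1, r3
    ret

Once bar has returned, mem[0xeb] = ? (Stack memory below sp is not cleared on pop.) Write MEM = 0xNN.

MEM = 0xac

prologue: push r0 -> mem[0xeb]=0xac, sp=0xeb
prologue: push r4 -> mem[0xea]=0xc6, sp=0xea
body[0] add  r0, r4, r4 -> r0=0x8c
body[1] sub  r1, r0, r4 -> r1=0xc6
body[2] sub  r5, r1, #35 -> r5=0xa3
body[3] mov  r5, r1 -> r5=0xc6
body[4] mov  r4, #0x4e -> r4=0x4e
body[5] mov  r1, r3 -> r1=0x3e
epilogue: pop r4=0xc6, sp=0xeb
epilogue: pop r0=0xac, sp=0xec
prologue pushed ['r0', 'r4'] at ['0xeb', '0xea']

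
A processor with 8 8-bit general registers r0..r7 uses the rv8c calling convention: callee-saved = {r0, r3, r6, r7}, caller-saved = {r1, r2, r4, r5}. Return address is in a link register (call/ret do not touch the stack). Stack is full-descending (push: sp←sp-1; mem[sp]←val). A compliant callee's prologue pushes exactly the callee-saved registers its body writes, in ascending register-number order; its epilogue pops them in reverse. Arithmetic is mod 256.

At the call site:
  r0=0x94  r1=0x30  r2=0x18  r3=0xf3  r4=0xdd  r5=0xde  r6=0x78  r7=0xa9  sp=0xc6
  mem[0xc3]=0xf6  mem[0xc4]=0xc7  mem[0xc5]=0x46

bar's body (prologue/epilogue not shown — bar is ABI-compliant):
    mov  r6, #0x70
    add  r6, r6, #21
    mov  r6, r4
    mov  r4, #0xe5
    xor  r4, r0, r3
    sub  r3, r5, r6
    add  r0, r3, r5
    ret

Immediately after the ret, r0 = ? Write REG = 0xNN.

REG = 0x94

prologue: push r0 → mem[0xc5]=0x94, sp=0xc5
prologue: push r3 → mem[0xc4]=0xf3, sp=0xc4
prologue: push r6 → mem[0xc3]=0x78, sp=0xc3
body[0] mov  r6, #0x70 → r6=0x70
body[1] add  r6, r6, #21 → r6=0x85
body[2] mov  r6, r4 → r6=0xdd
body[3] mov  r4, #0xe5 → r4=0xe5
body[4] xor  r4, r0, r3 → r4=0x67
body[5] sub  r3, r5, r6 → r3=0x01
body[6] add  r0, r3, r5 → r0=0xdf
epilogue: pop r6=0x78, sp=0xc4
epilogue: pop r3=0xf3, sp=0xc5
epilogue: pop r0=0x94, sp=0xc6
r0 is callee-saved → restored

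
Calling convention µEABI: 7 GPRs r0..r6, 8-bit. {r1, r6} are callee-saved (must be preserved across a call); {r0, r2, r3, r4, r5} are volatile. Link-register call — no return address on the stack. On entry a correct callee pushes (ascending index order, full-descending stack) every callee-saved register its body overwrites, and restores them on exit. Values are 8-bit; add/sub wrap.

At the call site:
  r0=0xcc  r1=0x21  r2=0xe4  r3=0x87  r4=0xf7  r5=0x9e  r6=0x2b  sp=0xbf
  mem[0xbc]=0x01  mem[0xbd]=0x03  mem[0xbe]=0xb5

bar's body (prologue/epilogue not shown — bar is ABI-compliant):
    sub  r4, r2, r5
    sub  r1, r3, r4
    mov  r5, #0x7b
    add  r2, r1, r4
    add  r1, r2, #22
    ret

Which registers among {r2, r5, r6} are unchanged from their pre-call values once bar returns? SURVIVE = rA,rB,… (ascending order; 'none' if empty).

prologue: push r1 → mem[0xbe]=0x21, sp=0xbe
body[0] sub  r4, r2, r5 → r4=0x46
body[1] sub  r1, r3, r4 → r1=0x41
body[2] mov  r5, #0x7b → r5=0x7b
body[3] add  r2, r1, r4 → r2=0x87
body[4] add  r1, r2, #22 → r1=0x9d
epilogue: pop r1=0x21, sp=0xbf
r2: caller-saved, written=True
r5: caller-saved, written=True
r6: callee-saved, written=False

SURVIVE = r6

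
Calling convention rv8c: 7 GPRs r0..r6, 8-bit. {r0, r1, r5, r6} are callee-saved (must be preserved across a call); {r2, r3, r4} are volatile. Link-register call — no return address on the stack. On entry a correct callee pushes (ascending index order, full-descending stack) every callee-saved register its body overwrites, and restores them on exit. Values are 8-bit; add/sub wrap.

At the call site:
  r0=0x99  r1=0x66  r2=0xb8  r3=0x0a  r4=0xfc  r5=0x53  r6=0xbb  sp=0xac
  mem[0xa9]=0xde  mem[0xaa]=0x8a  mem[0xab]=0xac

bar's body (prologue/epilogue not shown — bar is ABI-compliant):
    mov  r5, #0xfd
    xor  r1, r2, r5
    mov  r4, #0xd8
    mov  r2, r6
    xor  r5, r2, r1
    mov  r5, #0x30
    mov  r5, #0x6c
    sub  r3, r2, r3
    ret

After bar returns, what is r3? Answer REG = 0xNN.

prologue: push r1 → mem[0xab]=0x66, sp=0xab
prologue: push r5 → mem[0xaa]=0x53, sp=0xaa
body[0] mov  r5, #0xfd → r5=0xfd
body[1] xor  r1, r2, r5 → r1=0x45
body[2] mov  r4, #0xd8 → r4=0xd8
body[3] mov  r2, r6 → r2=0xbb
body[4] xor  r5, r2, r1 → r5=0xfe
body[5] mov  r5, #0x30 → r5=0x30
body[6] mov  r5, #0x6c → r5=0x6c
body[7] sub  r3, r2, r3 → r3=0xb1
epilogue: pop r5=0x53, sp=0xab
epilogue: pop r1=0x66, sp=0xac
r3 is caller-saved → body value

REG = 0xb1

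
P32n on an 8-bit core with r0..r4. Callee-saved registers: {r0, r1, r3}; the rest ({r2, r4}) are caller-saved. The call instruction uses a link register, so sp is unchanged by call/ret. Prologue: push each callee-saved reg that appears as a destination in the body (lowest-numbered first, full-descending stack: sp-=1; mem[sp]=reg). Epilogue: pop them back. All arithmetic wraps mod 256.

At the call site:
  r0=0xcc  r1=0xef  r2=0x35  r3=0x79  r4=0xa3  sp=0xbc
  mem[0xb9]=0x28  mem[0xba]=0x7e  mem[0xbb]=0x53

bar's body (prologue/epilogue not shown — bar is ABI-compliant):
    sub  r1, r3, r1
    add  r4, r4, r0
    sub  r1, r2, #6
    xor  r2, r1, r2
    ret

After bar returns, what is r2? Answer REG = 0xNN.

prologue: push r1 → mem[0xbb]=0xef, sp=0xbb
body[0] sub  r1, r3, r1 → r1=0x8a
body[1] add  r4, r4, r0 → r4=0x6f
body[2] sub  r1, r2, #6 → r1=0x2f
body[3] xor  r2, r1, r2 → r2=0x1a
epilogue: pop r1=0xef, sp=0xbc
r2 is caller-saved → body value

REG = 0x1a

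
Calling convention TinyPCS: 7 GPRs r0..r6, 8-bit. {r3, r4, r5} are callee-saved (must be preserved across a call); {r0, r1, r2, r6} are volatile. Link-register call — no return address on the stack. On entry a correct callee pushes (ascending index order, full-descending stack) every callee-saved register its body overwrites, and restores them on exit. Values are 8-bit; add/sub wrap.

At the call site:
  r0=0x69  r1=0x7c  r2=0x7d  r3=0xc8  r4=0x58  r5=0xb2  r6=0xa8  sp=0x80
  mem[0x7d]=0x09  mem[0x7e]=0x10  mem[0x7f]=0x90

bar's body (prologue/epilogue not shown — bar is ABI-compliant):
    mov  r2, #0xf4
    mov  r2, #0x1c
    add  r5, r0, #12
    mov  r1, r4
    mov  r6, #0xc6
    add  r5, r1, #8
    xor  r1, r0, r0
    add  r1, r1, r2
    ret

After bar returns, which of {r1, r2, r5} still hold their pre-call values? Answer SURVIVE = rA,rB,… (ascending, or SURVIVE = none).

SURVIVE = r5

prologue: push r5 -> mem[0x7f]=0xb2, sp=0x7f
body[0] mov  r2, #0xf4 -> r2=0xf4
body[1] mov  r2, #0x1c -> r2=0x1c
body[2] add  r5, r0, #12 -> r5=0x75
body[3] mov  r1, r4 -> r1=0x58
body[4] mov  r6, #0xc6 -> r6=0xc6
body[5] add  r5, r1, #8 -> r5=0x60
body[6] xor  r1, r0, r0 -> r1=0x00
body[7] add  r1, r1, r2 -> r1=0x1c
epilogue: pop r5=0xb2, sp=0x80
r1: caller-saved, written=True
r2: caller-saved, written=True
r5: callee-saved, written=True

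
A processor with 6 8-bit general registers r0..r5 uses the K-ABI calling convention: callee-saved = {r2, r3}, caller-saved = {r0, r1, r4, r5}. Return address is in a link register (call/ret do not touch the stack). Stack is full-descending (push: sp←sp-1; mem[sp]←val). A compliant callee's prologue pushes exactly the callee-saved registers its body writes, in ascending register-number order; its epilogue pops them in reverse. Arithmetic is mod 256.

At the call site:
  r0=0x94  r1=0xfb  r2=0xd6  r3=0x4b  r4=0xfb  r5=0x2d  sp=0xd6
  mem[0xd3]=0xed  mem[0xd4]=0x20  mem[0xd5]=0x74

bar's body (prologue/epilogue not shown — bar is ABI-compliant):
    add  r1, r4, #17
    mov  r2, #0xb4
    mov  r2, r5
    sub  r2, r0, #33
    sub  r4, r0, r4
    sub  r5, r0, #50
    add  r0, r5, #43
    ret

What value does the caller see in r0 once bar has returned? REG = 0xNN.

prologue: push r2 -> mem[0xd5]=0xd6, sp=0xd5
body[0] add  r1, r4, #17 -> r1=0x0c
body[1] mov  r2, #0xb4 -> r2=0xb4
body[2] mov  r2, r5 -> r2=0x2d
body[3] sub  r2, r0, #33 -> r2=0x73
body[4] sub  r4, r0, r4 -> r4=0x99
body[5] sub  r5, r0, #50 -> r5=0x62
body[6] add  r0, r5, #43 -> r0=0x8d
epilogue: pop r2=0xd6, sp=0xd6
r0 is caller-saved -> body value

REG = 0x8d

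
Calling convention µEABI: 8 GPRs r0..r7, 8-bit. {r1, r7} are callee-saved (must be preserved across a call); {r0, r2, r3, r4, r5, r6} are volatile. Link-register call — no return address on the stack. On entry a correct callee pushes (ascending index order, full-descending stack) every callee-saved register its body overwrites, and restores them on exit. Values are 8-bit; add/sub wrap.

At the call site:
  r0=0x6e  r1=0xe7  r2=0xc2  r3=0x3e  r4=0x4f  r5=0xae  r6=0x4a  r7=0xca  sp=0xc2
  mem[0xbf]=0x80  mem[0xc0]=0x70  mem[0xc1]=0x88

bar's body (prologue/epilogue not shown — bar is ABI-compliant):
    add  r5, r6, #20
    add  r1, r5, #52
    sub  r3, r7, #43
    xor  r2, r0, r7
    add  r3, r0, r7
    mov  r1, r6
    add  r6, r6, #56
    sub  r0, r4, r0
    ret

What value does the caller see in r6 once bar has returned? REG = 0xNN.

prologue: push r1 -> mem[0xc1]=0xe7, sp=0xc1
body[0] add  r5, r6, #20 -> r5=0x5e
body[1] add  r1, r5, #52 -> r1=0x92
body[2] sub  r3, r7, #43 -> r3=0x9f
body[3] xor  r2, r0, r7 -> r2=0xa4
body[4] add  r3, r0, r7 -> r3=0x38
body[5] mov  r1, r6 -> r1=0x4a
body[6] add  r6, r6, #56 -> r6=0x82
body[7] sub  r0, r4, r0 -> r0=0xe1
epilogue: pop r1=0xe7, sp=0xc2
r6 is caller-saved -> body value

REG = 0x82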